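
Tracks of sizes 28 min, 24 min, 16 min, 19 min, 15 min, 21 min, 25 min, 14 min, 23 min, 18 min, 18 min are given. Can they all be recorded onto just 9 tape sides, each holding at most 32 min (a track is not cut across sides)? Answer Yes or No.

Yes

A valid assignment using 9 tape sides:
  side 1: 28 = 28
  side 2: 25 = 25
  side 3: 24 = 24
  side 4: 23 = 23
  side 5: 21 = 21
  side 6: 19 = 19
  side 7: 18 + 14 = 32
  side 8: 18 = 18
  side 9: 16 + 15 = 31
Every load is within 32 min, so 9 tape sides suffice.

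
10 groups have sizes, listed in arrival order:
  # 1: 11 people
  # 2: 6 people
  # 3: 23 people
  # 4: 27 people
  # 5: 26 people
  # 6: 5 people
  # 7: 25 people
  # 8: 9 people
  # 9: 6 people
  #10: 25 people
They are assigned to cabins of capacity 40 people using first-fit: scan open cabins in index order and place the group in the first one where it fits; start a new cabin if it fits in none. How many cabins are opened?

  11 → cabin 1 (new)  [load 11/40]
  6 → cabin 1  [load 17/40]
  23 → cabin 1  [load 40/40]
  27 → cabin 2 (new)  [load 27/40]
  26 → cabin 3 (new)  [load 26/40]
  5 → cabin 2  [load 32/40]
  25 → cabin 4 (new)  [load 25/40]
  9 → cabin 3  [load 35/40]
  6 → cabin 2  [load 38/40]
  25 → cabin 5 (new)  [load 25/40]
5 cabins opened.

5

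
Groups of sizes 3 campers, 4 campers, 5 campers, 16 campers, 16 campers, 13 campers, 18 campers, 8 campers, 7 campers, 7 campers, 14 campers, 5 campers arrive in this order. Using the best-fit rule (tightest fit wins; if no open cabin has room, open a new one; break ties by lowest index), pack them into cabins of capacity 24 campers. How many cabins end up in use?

6

  3 → cabin 1 (new)  [load 3/24]
  4 → cabin 1  [load 7/24]
  5 → cabin 1  [load 12/24]
  16 → cabin 2 (new)  [load 16/24]
  16 → cabin 3 (new)  [load 16/24]
  13 → cabin 4 (new)  [load 13/24]
  18 → cabin 5 (new)  [load 18/24]
  8 → cabin 2  [load 24/24]
  7 → cabin 3  [load 23/24]
  7 → cabin 4  [load 20/24]
  14 → cabin 6 (new)  [load 14/24]
  5 → cabin 5  [load 23/24]
6 cabins opened.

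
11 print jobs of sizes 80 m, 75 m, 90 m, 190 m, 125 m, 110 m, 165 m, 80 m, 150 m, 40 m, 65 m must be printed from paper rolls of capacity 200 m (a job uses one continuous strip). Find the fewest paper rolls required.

Total = 190 + 165 + 150 + 125 + 110 + 90 + 80 + 80 + 75 + 65 + 40 = 1170 m.
Lower bound: ⌈1170/200⌉ = 6 paper rolls.
A packing using 7 paper rolls:
  roll 1: 190 = 190
  roll 2: 165 = 165
  roll 3: 150 + 40 = 190
  roll 4: 125 + 75 = 200
  roll 5: 110 + 90 = 200
  roll 6: 80 + 80 = 160
  roll 7: 65 = 65
No arrangement into 6 paper rolls stays within capacity, so 7 is optimal.

7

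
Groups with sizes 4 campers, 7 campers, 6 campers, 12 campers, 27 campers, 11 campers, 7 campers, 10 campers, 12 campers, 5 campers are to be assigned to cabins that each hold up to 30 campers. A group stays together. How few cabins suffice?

Total = 27 + 12 + 12 + 11 + 10 + 7 + 7 + 6 + 5 + 4 = 101 campers.
Lower bound: ⌈101/30⌉ = 4 cabins.
A packing using 4 cabins:
  cabin 1: 27 = 27
  cabin 2: 12 + 12 + 6 = 30
  cabin 3: 11 + 10 + 7 = 28
  cabin 4: 7 + 5 + 4 = 16
This matches the lower bound, so 4 is optimal.

4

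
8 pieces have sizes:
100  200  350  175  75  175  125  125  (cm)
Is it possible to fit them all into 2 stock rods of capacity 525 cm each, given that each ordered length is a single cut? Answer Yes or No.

No

Total = 1325 cm; ⌈1325/525⌉ = 3.
At least 3 stock rods are required, but only 2 are allowed.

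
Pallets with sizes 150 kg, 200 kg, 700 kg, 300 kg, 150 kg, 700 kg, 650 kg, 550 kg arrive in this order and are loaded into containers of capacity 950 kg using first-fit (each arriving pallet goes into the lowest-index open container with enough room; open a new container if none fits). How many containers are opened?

5

  150 → container 1 (new)  [load 150/950]
  200 → container 1  [load 350/950]
  700 → container 2 (new)  [load 700/950]
  300 → container 1  [load 650/950]
  150 → container 1  [load 800/950]
  700 → container 3 (new)  [load 700/950]
  650 → container 4 (new)  [load 650/950]
  550 → container 5 (new)  [load 550/950]
5 containers opened.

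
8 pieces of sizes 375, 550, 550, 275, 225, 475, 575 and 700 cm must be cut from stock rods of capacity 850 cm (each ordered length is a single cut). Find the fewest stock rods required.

Total = 700 + 575 + 550 + 550 + 475 + 375 + 275 + 225 = 3725 cm.
Lower bound: ⌈3725/850⌉ = 5 stock rods.
A packing using 5 stock rods:
  stock rod 1: 700 = 700
  stock rod 2: 575 + 275 = 850
  stock rod 3: 550 + 225 = 775
  stock rod 4: 550 = 550
  stock rod 5: 475 + 375 = 850
This matches the lower bound, so 5 is optimal.

5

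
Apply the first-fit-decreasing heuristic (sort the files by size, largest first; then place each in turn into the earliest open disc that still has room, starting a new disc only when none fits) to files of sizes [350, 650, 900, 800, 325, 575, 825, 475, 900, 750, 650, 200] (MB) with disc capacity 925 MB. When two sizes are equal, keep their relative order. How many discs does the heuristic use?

Sorted descending: 900, 900, 825, 800, 750, 650, 650, 575, 475, 350, 325, 200.
  900 → disc 1 (new)  [load 900/925]
  900 → disc 2 (new)  [load 900/925]
  825 → disc 3 (new)  [load 825/925]
  800 → disc 4 (new)  [load 800/925]
  750 → disc 5 (new)  [load 750/925]
  650 → disc 6 (new)  [load 650/925]
  650 → disc 7 (new)  [load 650/925]
  575 → disc 8 (new)  [load 575/925]
  475 → disc 9 (new)  [load 475/925]
  350 → disc 8  [load 925/925]
  325 → disc 9  [load 800/925]
  200 → disc 6  [load 850/925]
9 discs opened.

9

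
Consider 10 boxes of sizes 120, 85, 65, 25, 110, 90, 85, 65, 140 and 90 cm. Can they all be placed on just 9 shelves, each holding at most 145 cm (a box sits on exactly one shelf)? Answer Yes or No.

A valid assignment using 8 shelves:
  shelf 1: 140 = 140
  shelf 2: 120 + 25 = 145
  shelf 3: 110 = 110
  shelf 4: 90 = 90
  shelf 5: 90 = 90
  shelf 6: 85 = 85
  shelf 7: 85 = 85
  shelf 8: 65 + 65 = 130
That uses only 8 ≤ 9, so 9 shelves are enough.

Yes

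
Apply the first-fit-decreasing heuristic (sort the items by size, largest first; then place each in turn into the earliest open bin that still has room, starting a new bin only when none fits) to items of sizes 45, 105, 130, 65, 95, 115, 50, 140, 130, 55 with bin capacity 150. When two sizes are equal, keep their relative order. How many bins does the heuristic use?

7

Sorted descending: 140, 130, 130, 115, 105, 95, 65, 55, 50, 45.
  140 → bin 1 (new)  [load 140/150]
  130 → bin 2 (new)  [load 130/150]
  130 → bin 3 (new)  [load 130/150]
  115 → bin 4 (new)  [load 115/150]
  105 → bin 5 (new)  [load 105/150]
  95 → bin 6 (new)  [load 95/150]
  65 → bin 7 (new)  [load 65/150]
  55 → bin 6  [load 150/150]
  50 → bin 7  [load 115/150]
  45 → bin 5  [load 150/150]
7 bins opened.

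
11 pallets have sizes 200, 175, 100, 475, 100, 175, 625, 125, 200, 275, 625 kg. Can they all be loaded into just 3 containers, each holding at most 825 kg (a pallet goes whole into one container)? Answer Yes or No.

Total = 3075 kg; ⌈3075/825⌉ = 4.
At least 4 containers are required, but only 3 are allowed.

No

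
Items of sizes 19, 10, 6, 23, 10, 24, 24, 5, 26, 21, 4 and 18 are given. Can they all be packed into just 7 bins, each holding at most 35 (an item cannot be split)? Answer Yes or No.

A valid assignment using 7 bins:
  bin 1: 26 + 6 = 32
  bin 2: 24 + 10 = 34
  bin 3: 24 + 10 = 34
  bin 4: 23 + 5 + 4 = 32
  bin 5: 21 = 21
  bin 6: 19 = 19
  bin 7: 18 = 18
Every load is within 35, so 7 bins suffice.

Yes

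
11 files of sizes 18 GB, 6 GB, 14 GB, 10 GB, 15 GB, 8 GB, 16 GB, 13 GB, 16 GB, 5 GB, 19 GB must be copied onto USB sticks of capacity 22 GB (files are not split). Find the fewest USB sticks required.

8

Total = 19 + 18 + 16 + 16 + 15 + 14 + 13 + 10 + 8 + 6 + 5 = 140 GB.
Lower bound: ⌈140/22⌉ = 7 USB sticks.
A packing using 8 USB sticks:
  USB stick 1: 19 = 19
  USB stick 2: 18 = 18
  USB stick 3: 16 + 6 = 22
  USB stick 4: 16 + 5 = 21
  USB stick 5: 15 = 15
  USB stick 6: 14 + 8 = 22
  USB stick 7: 13 = 13
  USB stick 8: 10 = 10
No arrangement into 7 USB sticks stays within capacity, so 8 is optimal.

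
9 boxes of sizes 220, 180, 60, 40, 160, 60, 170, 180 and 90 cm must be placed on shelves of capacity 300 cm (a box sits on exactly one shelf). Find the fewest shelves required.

5

Total = 220 + 180 + 180 + 170 + 160 + 90 + 60 + 60 + 40 = 1160 cm.
Lower bound: ⌈1160/300⌉ = 4 shelves.
Also, 5 boxes each exceed 150 cm, and no two of those can share a shelf, so at least 5 shelves are needed.
A packing using 5 shelves:
  shelf 1: 220 + 60 = 280
  shelf 2: 180 + 90 = 270
  shelf 3: 180 + 60 + 40 = 280
  shelf 4: 170 = 170
  shelf 5: 160 = 160
This matches the lower bound, so 5 is optimal.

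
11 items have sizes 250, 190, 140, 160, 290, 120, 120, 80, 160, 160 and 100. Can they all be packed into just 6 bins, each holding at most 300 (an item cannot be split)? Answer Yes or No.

No

Total = 1770; ⌈1770/300⌉ = 6.
The bound of 6 does not rule out 6, but exhaustive search shows no assignment into 6 bins of capacity 300 exists — the minimum is 7.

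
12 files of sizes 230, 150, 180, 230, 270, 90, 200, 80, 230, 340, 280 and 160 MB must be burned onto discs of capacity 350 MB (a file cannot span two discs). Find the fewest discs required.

8

Total = 340 + 280 + 270 + 230 + 230 + 230 + 200 + 180 + 160 + 150 + 90 + 80 = 2440 MB.
Lower bound: ⌈2440/350⌉ = 7 discs.
Also, 8 files each exceed 175 MB, and no two of those can share a disc, so at least 8 discs are needed.
A packing using 8 discs:
  disc 1: 340 = 340
  disc 2: 280 = 280
  disc 3: 270 + 80 = 350
  disc 4: 230 + 90 = 320
  disc 5: 230 = 230
  disc 6: 230 = 230
  disc 7: 200 + 150 = 350
  disc 8: 180 + 160 = 340
This matches the lower bound, so 8 is optimal.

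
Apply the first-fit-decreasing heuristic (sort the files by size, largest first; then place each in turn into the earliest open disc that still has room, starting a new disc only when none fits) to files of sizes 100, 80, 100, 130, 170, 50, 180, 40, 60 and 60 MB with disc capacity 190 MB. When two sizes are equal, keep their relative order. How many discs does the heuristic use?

Sorted descending: 180, 170, 130, 100, 100, 80, 60, 60, 50, 40.
  180 → disc 1 (new)  [load 180/190]
  170 → disc 2 (new)  [load 170/190]
  130 → disc 3 (new)  [load 130/190]
  100 → disc 4 (new)  [load 100/190]
  100 → disc 5 (new)  [load 100/190]
  80 → disc 4  [load 180/190]
  60 → disc 3  [load 190/190]
  60 → disc 5  [load 160/190]
  50 → disc 6 (new)  [load 50/190]
  40 → disc 6  [load 90/190]
6 discs opened.

6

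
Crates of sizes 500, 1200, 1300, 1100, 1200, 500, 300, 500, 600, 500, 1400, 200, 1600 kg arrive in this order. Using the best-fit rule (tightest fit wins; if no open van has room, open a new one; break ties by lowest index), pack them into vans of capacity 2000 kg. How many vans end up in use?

  500 → van 1 (new)  [load 500/2000]
  1200 → van 1  [load 1700/2000]
  1300 → van 2 (new)  [load 1300/2000]
  1100 → van 3 (new)  [load 1100/2000]
  1200 → van 4 (new)  [load 1200/2000]
  500 → van 2  [load 1800/2000]
  300 → van 1  [load 2000/2000]
  500 → van 4  [load 1700/2000]
  600 → van 3  [load 1700/2000]
  500 → van 5 (new)  [load 500/2000]
  1400 → van 5  [load 1900/2000]
  200 → van 2  [load 2000/2000]
  1600 → van 6 (new)  [load 1600/2000]
6 vans opened.

6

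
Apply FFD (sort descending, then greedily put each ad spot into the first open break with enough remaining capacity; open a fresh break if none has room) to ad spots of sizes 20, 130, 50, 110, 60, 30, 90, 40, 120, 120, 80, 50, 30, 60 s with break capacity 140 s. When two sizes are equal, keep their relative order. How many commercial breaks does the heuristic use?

8

Sorted descending: 130, 120, 120, 110, 90, 80, 60, 60, 50, 50, 40, 30, 30, 20.
  130 → break 1 (new)  [load 130/140]
  120 → break 2 (new)  [load 120/140]
  120 → break 3 (new)  [load 120/140]
  110 → break 4 (new)  [load 110/140]
  90 → break 5 (new)  [load 90/140]
  80 → break 6 (new)  [load 80/140]
  60 → break 6  [load 140/140]
  60 → break 7 (new)  [load 60/140]
  50 → break 5  [load 140/140]
  50 → break 7  [load 110/140]
  40 → break 8 (new)  [load 40/140]
  30 → break 4  [load 140/140]
  30 → break 7  [load 140/140]
  20 → break 2  [load 140/140]
8 commercial breaks opened.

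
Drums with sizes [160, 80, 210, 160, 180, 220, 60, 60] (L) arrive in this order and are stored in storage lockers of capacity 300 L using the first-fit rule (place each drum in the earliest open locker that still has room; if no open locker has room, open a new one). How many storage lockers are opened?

5

  160 → locker 1 (new)  [load 160/300]
  80 → locker 1  [load 240/300]
  210 → locker 2 (new)  [load 210/300]
  160 → locker 3 (new)  [load 160/300]
  180 → locker 4 (new)  [load 180/300]
  220 → locker 5 (new)  [load 220/300]
  60 → locker 1  [load 300/300]
  60 → locker 2  [load 270/300]
5 storage lockers opened.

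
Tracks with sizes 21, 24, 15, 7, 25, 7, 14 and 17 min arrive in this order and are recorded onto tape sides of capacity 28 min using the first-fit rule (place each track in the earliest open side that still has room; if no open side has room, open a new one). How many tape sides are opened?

6

  21 → side 1 (new)  [load 21/28]
  24 → side 2 (new)  [load 24/28]
  15 → side 3 (new)  [load 15/28]
  7 → side 1  [load 28/28]
  25 → side 4 (new)  [load 25/28]
  7 → side 3  [load 22/28]
  14 → side 5 (new)  [load 14/28]
  17 → side 6 (new)  [load 17/28]
6 tape sides opened.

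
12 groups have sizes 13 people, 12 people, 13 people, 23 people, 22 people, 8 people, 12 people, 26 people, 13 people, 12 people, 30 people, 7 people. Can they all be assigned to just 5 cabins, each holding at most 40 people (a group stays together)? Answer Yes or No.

Total = 191 people; ⌈191/40⌉ = 5.
The bound of 5 does not rule out 5, but exhaustive search shows no assignment into 5 cabins of capacity 40 people exists — the minimum is 6.

No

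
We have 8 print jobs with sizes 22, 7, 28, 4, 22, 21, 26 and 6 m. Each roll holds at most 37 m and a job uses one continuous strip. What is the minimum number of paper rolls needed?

5

Total = 28 + 26 + 22 + 22 + 21 + 7 + 6 + 4 = 136 m.
Lower bound: ⌈136/37⌉ = 4 paper rolls.
Also, 5 print jobs each exceed 37/2 m, and no two of those can share a roll, so at least 5 paper rolls are needed.
A packing using 5 paper rolls:
  roll 1: 28 + 7 = 35
  roll 2: 26 + 6 + 4 = 36
  roll 3: 22 = 22
  roll 4: 22 = 22
  roll 5: 21 = 21
This matches the lower bound, so 5 is optimal.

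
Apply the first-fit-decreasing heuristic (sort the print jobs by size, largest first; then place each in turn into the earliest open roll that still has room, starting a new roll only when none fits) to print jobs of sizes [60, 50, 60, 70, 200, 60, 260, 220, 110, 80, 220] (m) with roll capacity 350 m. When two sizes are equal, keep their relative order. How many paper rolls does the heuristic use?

Sorted descending: 260, 220, 220, 200, 110, 80, 70, 60, 60, 60, 50.
  260 → roll 1 (new)  [load 260/350]
  220 → roll 2 (new)  [load 220/350]
  220 → roll 3 (new)  [load 220/350]
  200 → roll 4 (new)  [load 200/350]
  110 → roll 2  [load 330/350]
  80 → roll 1  [load 340/350]
  70 → roll 3  [load 290/350]
  60 → roll 3  [load 350/350]
  60 → roll 4  [load 260/350]
  60 → roll 4  [load 320/350]
  50 → roll 5 (new)  [load 50/350]
5 paper rolls opened.

5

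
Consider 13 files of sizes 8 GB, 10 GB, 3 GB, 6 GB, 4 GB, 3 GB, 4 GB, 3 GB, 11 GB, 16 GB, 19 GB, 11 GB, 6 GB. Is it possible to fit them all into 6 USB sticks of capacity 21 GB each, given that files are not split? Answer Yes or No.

A valid assignment using 6 USB sticks:
  USB stick 1: 19 = 19
  USB stick 2: 16 + 4 = 20
  USB stick 3: 11 + 10 = 21
  USB stick 4: 11 + 8 = 19
  USB stick 5: 6 + 6 + 4 + 3 = 19
  USB stick 6: 3 + 3 = 6
Every load is within 21 GB, so 6 USB sticks suffice.

Yes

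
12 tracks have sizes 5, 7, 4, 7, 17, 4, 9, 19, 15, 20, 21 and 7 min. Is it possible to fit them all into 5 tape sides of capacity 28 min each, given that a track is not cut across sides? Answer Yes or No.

Yes

A valid assignment using 5 tape sides:
  side 1: 21 + 7 = 28
  side 2: 20 + 7 = 27
  side 3: 19 + 9 = 28
  side 4: 17 + 7 + 4 = 28
  side 5: 15 + 5 + 4 = 24
Every load is within 28 min, so 5 tape sides suffice.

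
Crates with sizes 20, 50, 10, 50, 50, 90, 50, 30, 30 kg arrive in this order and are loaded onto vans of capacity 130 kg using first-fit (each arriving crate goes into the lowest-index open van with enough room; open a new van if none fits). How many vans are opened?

  20 → van 1 (new)  [load 20/130]
  50 → van 1  [load 70/130]
  10 → van 1  [load 80/130]
  50 → van 1  [load 130/130]
  50 → van 2 (new)  [load 50/130]
  90 → van 3 (new)  [load 90/130]
  50 → van 2  [load 100/130]
  30 → van 2  [load 130/130]
  30 → van 3  [load 120/130]
3 vans opened.

3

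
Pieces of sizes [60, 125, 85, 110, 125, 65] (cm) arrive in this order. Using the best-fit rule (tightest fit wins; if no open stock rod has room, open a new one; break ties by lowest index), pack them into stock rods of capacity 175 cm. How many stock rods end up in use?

  60 → stock rod 1 (new)  [load 60/175]
  125 → stock rod 2 (new)  [load 125/175]
  85 → stock rod 1  [load 145/175]
  110 → stock rod 3 (new)  [load 110/175]
  125 → stock rod 4 (new)  [load 125/175]
  65 → stock rod 3  [load 175/175]
4 stock rods opened.

4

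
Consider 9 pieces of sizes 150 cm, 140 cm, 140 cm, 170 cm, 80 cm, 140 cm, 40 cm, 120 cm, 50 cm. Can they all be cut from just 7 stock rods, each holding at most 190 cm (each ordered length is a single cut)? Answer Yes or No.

Yes

A valid assignment using 7 stock rods:
  stock rod 1: 170 = 170
  stock rod 2: 150 + 40 = 190
  stock rod 3: 140 + 50 = 190
  stock rod 4: 140 = 140
  stock rod 5: 140 = 140
  stock rod 6: 120 = 120
  stock rod 7: 80 = 80
Every load is within 190 cm, so 7 stock rods suffice.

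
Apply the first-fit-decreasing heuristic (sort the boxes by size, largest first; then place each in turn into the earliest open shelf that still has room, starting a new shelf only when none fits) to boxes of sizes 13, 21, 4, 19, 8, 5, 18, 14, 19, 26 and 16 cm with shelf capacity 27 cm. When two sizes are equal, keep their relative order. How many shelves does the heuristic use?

Sorted descending: 26, 21, 19, 19, 18, 16, 14, 13, 8, 5, 4.
  26 → shelf 1 (new)  [load 26/27]
  21 → shelf 2 (new)  [load 21/27]
  19 → shelf 3 (new)  [load 19/27]
  19 → shelf 4 (new)  [load 19/27]
  18 → shelf 5 (new)  [load 18/27]
  16 → shelf 6 (new)  [load 16/27]
  14 → shelf 7 (new)  [load 14/27]
  13 → shelf 7  [load 27/27]
  8 → shelf 3  [load 27/27]
  5 → shelf 2  [load 26/27]
  4 → shelf 4  [load 23/27]
7 shelves opened.

7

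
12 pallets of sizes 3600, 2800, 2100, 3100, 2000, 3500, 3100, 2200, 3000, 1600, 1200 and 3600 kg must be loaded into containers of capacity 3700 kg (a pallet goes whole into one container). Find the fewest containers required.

Total = 3600 + 3600 + 3500 + 3100 + 3100 + 3000 + 2800 + 2200 + 2100 + 2000 + 1600 + 1200 = 31800 kg.
Lower bound: ⌈31800/3700⌉ = 9 containers.
Also, 10 pallets each exceed 1850 kg, and no two of those can share a container, so at least 10 containers are needed.
A packing using 10 containers:
  container 1: 3600 = 3600
  container 2: 3600 = 3600
  container 3: 3500 = 3500
  container 4: 3100 = 3100
  container 5: 3100 = 3100
  container 6: 3000 = 3000
  container 7: 2800 = 2800
  container 8: 2200 + 1200 = 3400
  container 9: 2100 + 1600 = 3700
  container 10: 2000 = 2000
This matches the lower bound, so 10 is optimal.

10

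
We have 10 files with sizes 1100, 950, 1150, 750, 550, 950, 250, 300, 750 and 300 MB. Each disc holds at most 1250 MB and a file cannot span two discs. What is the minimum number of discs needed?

Total = 1150 + 1100 + 950 + 950 + 750 + 750 + 550 + 300 + 300 + 250 = 7050 MB.
Lower bound: ⌈7050/1250⌉ = 6 discs.
A packing using 7 discs:
  disc 1: 1150 = 1150
  disc 2: 1100 = 1100
  disc 3: 950 + 300 = 1250
  disc 4: 950 + 300 = 1250
  disc 5: 750 + 250 = 1000
  disc 6: 750 = 750
  disc 7: 550 = 550
No arrangement into 6 discs stays within capacity, so 7 is optimal.

7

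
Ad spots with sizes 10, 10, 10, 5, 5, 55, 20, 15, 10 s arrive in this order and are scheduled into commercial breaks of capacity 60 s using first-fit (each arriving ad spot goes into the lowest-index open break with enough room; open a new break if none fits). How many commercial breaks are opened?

  10 → break 1 (new)  [load 10/60]
  10 → break 1  [load 20/60]
  10 → break 1  [load 30/60]
  5 → break 1  [load 35/60]
  5 → break 1  [load 40/60]
  55 → break 2 (new)  [load 55/60]
  20 → break 1  [load 60/60]
  15 → break 3 (new)  [load 15/60]
  10 → break 3  [load 25/60]
3 commercial breaks opened.

3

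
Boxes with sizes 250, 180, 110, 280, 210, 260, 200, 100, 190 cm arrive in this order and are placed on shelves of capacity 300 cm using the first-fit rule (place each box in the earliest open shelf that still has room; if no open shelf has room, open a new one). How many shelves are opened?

  250 → shelf 1 (new)  [load 250/300]
  180 → shelf 2 (new)  [load 180/300]
  110 → shelf 2  [load 290/300]
  280 → shelf 3 (new)  [load 280/300]
  210 → shelf 4 (new)  [load 210/300]
  260 → shelf 5 (new)  [load 260/300]
  200 → shelf 6 (new)  [load 200/300]
  100 → shelf 6  [load 300/300]
  190 → shelf 7 (new)  [load 190/300]
7 shelves opened.

7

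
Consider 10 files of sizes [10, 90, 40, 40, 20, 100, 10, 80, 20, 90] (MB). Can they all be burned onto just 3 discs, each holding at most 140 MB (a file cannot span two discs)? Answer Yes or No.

No

Total = 500 MB; ⌈500/140⌉ = 4.
At least 4 discs are required, but only 3 are allowed.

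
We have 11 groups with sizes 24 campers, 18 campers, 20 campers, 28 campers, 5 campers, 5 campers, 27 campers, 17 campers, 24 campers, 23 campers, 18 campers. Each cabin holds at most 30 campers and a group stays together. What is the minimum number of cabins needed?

9

Total = 28 + 27 + 24 + 24 + 23 + 20 + 18 + 18 + 17 + 5 + 5 = 209 campers.
Lower bound: ⌈209/30⌉ = 7 cabins.
Also, 9 groups each exceed 15 campers, and no two of those can share a cabin, so at least 9 cabins are needed.
A packing using 9 cabins:
  cabin 1: 28 = 28
  cabin 2: 27 = 27
  cabin 3: 24 + 5 = 29
  cabin 4: 24 + 5 = 29
  cabin 5: 23 = 23
  cabin 6: 20 = 20
  cabin 7: 18 = 18
  cabin 8: 18 = 18
  cabin 9: 17 = 17
This matches the lower bound, so 9 is optimal.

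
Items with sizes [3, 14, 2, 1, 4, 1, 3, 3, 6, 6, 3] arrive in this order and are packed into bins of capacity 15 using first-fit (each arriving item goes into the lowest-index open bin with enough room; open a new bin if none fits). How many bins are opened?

  3 → bin 1 (new)  [load 3/15]
  14 → bin 2 (new)  [load 14/15]
  2 → bin 1  [load 5/15]
  1 → bin 1  [load 6/15]
  4 → bin 1  [load 10/15]
  1 → bin 1  [load 11/15]
  3 → bin 1  [load 14/15]
  3 → bin 3 (new)  [load 3/15]
  6 → bin 3  [load 9/15]
  6 → bin 3  [load 15/15]
  3 → bin 4 (new)  [load 3/15]
4 bins opened.

4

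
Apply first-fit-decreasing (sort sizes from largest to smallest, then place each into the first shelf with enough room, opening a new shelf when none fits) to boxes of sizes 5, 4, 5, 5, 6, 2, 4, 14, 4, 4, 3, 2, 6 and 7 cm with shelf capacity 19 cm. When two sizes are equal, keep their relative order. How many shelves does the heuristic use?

4

Sorted descending: 14, 7, 6, 6, 5, 5, 5, 4, 4, 4, 4, 3, 2, 2.
  14 → shelf 1 (new)  [load 14/19]
  7 → shelf 2 (new)  [load 7/19]
  6 → shelf 2  [load 13/19]
  6 → shelf 2  [load 19/19]
  5 → shelf 1  [load 19/19]
  5 → shelf 3 (new)  [load 5/19]
  5 → shelf 3  [load 10/19]
  4 → shelf 3  [load 14/19]
  4 → shelf 3  [load 18/19]
  4 → shelf 4 (new)  [load 4/19]
  4 → shelf 4  [load 8/19]
  3 → shelf 4  [load 11/19]
  2 → shelf 4  [load 13/19]
  2 → shelf 4  [load 15/19]
4 shelves opened.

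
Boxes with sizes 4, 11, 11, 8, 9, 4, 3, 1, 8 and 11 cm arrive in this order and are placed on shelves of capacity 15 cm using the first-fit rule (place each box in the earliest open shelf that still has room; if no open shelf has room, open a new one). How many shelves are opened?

6

  4 → shelf 1 (new)  [load 4/15]
  11 → shelf 1  [load 15/15]
  11 → shelf 2 (new)  [load 11/15]
  8 → shelf 3 (new)  [load 8/15]
  9 → shelf 4 (new)  [load 9/15]
  4 → shelf 2  [load 15/15]
  3 → shelf 3  [load 11/15]
  1 → shelf 3  [load 12/15]
  8 → shelf 5 (new)  [load 8/15]
  11 → shelf 6 (new)  [load 11/15]
6 shelves opened.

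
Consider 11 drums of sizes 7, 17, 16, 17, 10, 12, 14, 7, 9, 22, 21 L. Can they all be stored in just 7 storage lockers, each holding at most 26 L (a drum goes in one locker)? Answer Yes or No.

A valid assignment using 7 storage lockers:
  locker 1: 22 = 22
  locker 2: 21 = 21
  locker 3: 17 + 9 = 26
  locker 4: 17 + 7 = 24
  locker 5: 16 + 10 = 26
  locker 6: 14 + 12 = 26
  locker 7: 7 = 7
Every load is within 26 L, so 7 storage lockers suffice.

Yes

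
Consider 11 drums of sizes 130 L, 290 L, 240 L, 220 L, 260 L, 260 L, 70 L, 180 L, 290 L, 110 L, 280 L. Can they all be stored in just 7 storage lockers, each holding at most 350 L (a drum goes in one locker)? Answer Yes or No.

Total = 2330 L; ⌈2330/350⌉ = 7.
8 drums each exceed half the capacity and cannot share a locker, forcing at least 8 storage lockers.
At least 8 storage lockers are required, but only 7 are allowed.

No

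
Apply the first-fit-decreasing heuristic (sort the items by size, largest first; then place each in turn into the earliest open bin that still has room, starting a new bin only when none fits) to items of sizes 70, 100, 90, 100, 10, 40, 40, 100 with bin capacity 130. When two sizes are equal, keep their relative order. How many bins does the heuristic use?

Sorted descending: 100, 100, 100, 90, 70, 40, 40, 10.
  100 → bin 1 (new)  [load 100/130]
  100 → bin 2 (new)  [load 100/130]
  100 → bin 3 (new)  [load 100/130]
  90 → bin 4 (new)  [load 90/130]
  70 → bin 5 (new)  [load 70/130]
  40 → bin 4  [load 130/130]
  40 → bin 5  [load 110/130]
  10 → bin 1  [load 110/130]
5 bins opened.

5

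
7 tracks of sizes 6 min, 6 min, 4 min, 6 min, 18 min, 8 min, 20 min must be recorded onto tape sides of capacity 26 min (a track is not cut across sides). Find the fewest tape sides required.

Total = 20 + 18 + 8 + 6 + 6 + 6 + 4 = 68 min.
Lower bound: ⌈68/26⌉ = 3 tape sides.
A packing using 3 tape sides:
  side 1: 20 + 6 = 26
  side 2: 18 + 8 = 26
  side 3: 6 + 6 + 4 = 16
This matches the lower bound, so 3 is optimal.

3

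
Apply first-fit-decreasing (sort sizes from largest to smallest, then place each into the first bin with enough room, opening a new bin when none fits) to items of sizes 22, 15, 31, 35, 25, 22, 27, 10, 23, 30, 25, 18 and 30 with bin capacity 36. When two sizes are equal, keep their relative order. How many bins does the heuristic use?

11

Sorted descending: 35, 31, 30, 30, 27, 25, 25, 23, 22, 22, 18, 15, 10.
  35 → bin 1 (new)  [load 35/36]
  31 → bin 2 (new)  [load 31/36]
  30 → bin 3 (new)  [load 30/36]
  30 → bin 4 (new)  [load 30/36]
  27 → bin 5 (new)  [load 27/36]
  25 → bin 6 (new)  [load 25/36]
  25 → bin 7 (new)  [load 25/36]
  23 → bin 8 (new)  [load 23/36]
  22 → bin 9 (new)  [load 22/36]
  22 → bin 10 (new)  [load 22/36]
  18 → bin 11 (new)  [load 18/36]
  15 → bin 11  [load 33/36]
  10 → bin 6  [load 35/36]
11 bins opened.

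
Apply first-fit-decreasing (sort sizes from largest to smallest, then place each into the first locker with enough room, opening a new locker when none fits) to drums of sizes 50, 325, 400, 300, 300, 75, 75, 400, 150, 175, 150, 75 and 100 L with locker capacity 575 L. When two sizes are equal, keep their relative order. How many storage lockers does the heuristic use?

5

Sorted descending: 400, 400, 325, 300, 300, 175, 150, 150, 100, 75, 75, 75, 50.
  400 → locker 1 (new)  [load 400/575]
  400 → locker 2 (new)  [load 400/575]
  325 → locker 3 (new)  [load 325/575]
  300 → locker 4 (new)  [load 300/575]
  300 → locker 5 (new)  [load 300/575]
  175 → locker 1  [load 575/575]
  150 → locker 2  [load 550/575]
  150 → locker 3  [load 475/575]
  100 → locker 3  [load 575/575]
  75 → locker 4  [load 375/575]
  75 → locker 4  [load 450/575]
  75 → locker 4  [load 525/575]
  50 → locker 4  [load 575/575]
5 storage lockers opened.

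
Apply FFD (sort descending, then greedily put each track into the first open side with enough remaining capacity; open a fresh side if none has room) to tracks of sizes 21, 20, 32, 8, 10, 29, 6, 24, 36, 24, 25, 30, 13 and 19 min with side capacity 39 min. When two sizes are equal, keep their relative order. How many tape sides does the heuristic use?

Sorted descending: 36, 32, 30, 29, 25, 24, 24, 21, 20, 19, 13, 10, 8, 6.
  36 → side 1 (new)  [load 36/39]
  32 → side 2 (new)  [load 32/39]
  30 → side 3 (new)  [load 30/39]
  29 → side 4 (new)  [load 29/39]
  25 → side 5 (new)  [load 25/39]
  24 → side 6 (new)  [load 24/39]
  24 → side 7 (new)  [load 24/39]
  21 → side 8 (new)  [load 21/39]
  20 → side 9 (new)  [load 20/39]
  19 → side 9  [load 39/39]
  13 → side 5  [load 38/39]
  10 → side 4  [load 39/39]
  8 → side 3  [load 38/39]
  6 → side 2  [load 38/39]
9 tape sides opened.

9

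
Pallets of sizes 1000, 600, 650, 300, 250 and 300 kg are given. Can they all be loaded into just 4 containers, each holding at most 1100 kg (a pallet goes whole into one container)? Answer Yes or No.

Yes

A valid assignment using 4 containers:
  container 1: 1000 = 1000
  container 2: 650 + 300 = 950
  container 3: 600 + 300 = 900
  container 4: 250 = 250
Every load is within 1100 kg, so 4 containers suffice.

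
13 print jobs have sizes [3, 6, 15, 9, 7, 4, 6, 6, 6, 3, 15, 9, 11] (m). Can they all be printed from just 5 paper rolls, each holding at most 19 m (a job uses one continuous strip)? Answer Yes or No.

No

Total = 100 m; ⌈100/19⌉ = 6.
At least 6 paper rolls are required, but only 5 are allowed.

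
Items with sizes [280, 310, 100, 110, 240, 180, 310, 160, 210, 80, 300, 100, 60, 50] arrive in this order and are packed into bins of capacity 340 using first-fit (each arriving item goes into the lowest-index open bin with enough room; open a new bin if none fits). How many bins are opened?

8

  280 → bin 1 (new)  [load 280/340]
  310 → bin 2 (new)  [load 310/340]
  100 → bin 3 (new)  [load 100/340]
  110 → bin 3  [load 210/340]
  240 → bin 4 (new)  [load 240/340]
  180 → bin 5 (new)  [load 180/340]
  310 → bin 6 (new)  [load 310/340]
  160 → bin 5  [load 340/340]
  210 → bin 7 (new)  [load 210/340]
  80 → bin 3  [load 290/340]
  300 → bin 8 (new)  [load 300/340]
  100 → bin 4  [load 340/340]
  60 → bin 1  [load 340/340]
  50 → bin 3  [load 340/340]
8 bins opened.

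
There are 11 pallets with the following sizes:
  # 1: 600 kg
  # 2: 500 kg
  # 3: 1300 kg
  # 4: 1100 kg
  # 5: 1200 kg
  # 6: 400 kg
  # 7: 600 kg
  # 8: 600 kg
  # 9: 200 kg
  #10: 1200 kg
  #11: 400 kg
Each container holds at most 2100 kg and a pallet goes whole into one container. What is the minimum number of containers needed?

Total = 1300 + 1200 + 1200 + 1100 + 600 + 600 + 600 + 500 + 400 + 400 + 200 = 8100 kg.
Lower bound: ⌈8100/2100⌉ = 4 containers.
A packing using 4 containers:
  container 1: 1300 + 600 + 200 = 2100
  container 2: 1200 + 600 = 1800
  container 3: 1200 + 500 + 400 = 2100
  container 4: 1100 + 600 + 400 = 2100
This matches the lower bound, so 4 is optimal.

4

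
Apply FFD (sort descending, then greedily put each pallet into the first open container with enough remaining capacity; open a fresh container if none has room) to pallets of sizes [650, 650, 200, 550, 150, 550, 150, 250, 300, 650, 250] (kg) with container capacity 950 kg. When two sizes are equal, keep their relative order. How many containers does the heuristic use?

Sorted descending: 650, 650, 650, 550, 550, 300, 250, 250, 200, 150, 150.
  650 → container 1 (new)  [load 650/950]
  650 → container 2 (new)  [load 650/950]
  650 → container 3 (new)  [load 650/950]
  550 → container 4 (new)  [load 550/950]
  550 → container 5 (new)  [load 550/950]
  300 → container 1  [load 950/950]
  250 → container 2  [load 900/950]
  250 → container 3  [load 900/950]
  200 → container 4  [load 750/950]
  150 → container 4  [load 900/950]
  150 → container 5  [load 700/950]
5 containers opened.

5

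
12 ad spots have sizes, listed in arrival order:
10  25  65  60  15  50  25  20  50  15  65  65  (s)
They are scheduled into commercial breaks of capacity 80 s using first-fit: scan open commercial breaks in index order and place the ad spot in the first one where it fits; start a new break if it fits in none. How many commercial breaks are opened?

7

  10 → break 1 (new)  [load 10/80]
  25 → break 1  [load 35/80]
  65 → break 2 (new)  [load 65/80]
  60 → break 3 (new)  [load 60/80]
  15 → break 1  [load 50/80]
  50 → break 4 (new)  [load 50/80]
  25 → break 1  [load 75/80]
  20 → break 3  [load 80/80]
  50 → break 5 (new)  [load 50/80]
  15 → break 2  [load 80/80]
  65 → break 6 (new)  [load 65/80]
  65 → break 7 (new)  [load 65/80]
7 commercial breaks opened.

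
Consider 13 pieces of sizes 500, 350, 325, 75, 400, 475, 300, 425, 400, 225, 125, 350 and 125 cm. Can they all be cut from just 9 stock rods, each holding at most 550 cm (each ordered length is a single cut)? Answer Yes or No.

A valid assignment using 9 stock rods:
  stock rod 1: 500 = 500
  stock rod 2: 475 + 75 = 550
  stock rod 3: 425 + 125 = 550
  stock rod 4: 400 + 125 = 525
  stock rod 5: 400 = 400
  stock rod 6: 350 = 350
  stock rod 7: 350 = 350
  stock rod 8: 325 + 225 = 550
  stock rod 9: 300 = 300
Every load is within 550 cm, so 9 stock rods suffice.

Yes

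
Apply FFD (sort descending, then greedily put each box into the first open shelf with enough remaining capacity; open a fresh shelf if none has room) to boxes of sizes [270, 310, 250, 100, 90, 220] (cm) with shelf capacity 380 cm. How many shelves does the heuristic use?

Sorted descending: 310, 270, 250, 220, 100, 90.
  310 → shelf 1 (new)  [load 310/380]
  270 → shelf 2 (new)  [load 270/380]
  250 → shelf 3 (new)  [load 250/380]
  220 → shelf 4 (new)  [load 220/380]
  100 → shelf 2  [load 370/380]
  90 → shelf 3  [load 340/380]
4 shelves opened.

4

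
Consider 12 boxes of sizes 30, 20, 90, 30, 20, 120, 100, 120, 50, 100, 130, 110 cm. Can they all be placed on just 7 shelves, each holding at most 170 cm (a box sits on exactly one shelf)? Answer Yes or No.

Yes

A valid assignment using 7 shelves:
  shelf 1: 130 + 30 = 160
  shelf 2: 120 + 50 = 170
  shelf 3: 120 + 30 + 20 = 170
  shelf 4: 110 + 20 = 130
  shelf 5: 100 = 100
  shelf 6: 100 = 100
  shelf 7: 90 = 90
Every load is within 170 cm, so 7 shelves suffice.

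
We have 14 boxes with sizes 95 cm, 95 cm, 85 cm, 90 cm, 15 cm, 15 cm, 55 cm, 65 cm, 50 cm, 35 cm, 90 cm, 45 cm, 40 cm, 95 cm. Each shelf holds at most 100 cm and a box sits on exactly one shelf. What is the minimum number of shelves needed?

Total = 95 + 95 + 95 + 90 + 90 + 85 + 65 + 55 + 50 + 45 + 40 + 35 + 15 + 15 = 870 cm.
Lower bound: ⌈870/100⌉ = 9 shelves.
A packing using 10 shelves:
  shelf 1: 95 = 95
  shelf 2: 95 = 95
  shelf 3: 95 = 95
  shelf 4: 90 = 90
  shelf 5: 90 = 90
  shelf 6: 85 + 15 = 100
  shelf 7: 65 + 35 = 100
  shelf 8: 55 + 45 = 100
  shelf 9: 50 + 40 = 90
  shelf 10: 15 = 15
No arrangement into 9 shelves stays within capacity, so 10 is optimal.

10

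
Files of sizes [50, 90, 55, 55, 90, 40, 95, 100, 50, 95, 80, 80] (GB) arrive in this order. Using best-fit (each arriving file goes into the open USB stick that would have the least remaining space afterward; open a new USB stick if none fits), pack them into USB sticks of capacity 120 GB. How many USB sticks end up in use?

10

  50 → USB stick 1 (new)  [load 50/120]
  90 → USB stick 2 (new)  [load 90/120]
  55 → USB stick 1  [load 105/120]
  55 → USB stick 3 (new)  [load 55/120]
  90 → USB stick 4 (new)  [load 90/120]
  40 → USB stick 3  [load 95/120]
  95 → USB stick 5 (new)  [load 95/120]
  100 → USB stick 6 (new)  [load 100/120]
  50 → USB stick 7 (new)  [load 50/120]
  95 → USB stick 8 (new)  [load 95/120]
  80 → USB stick 9 (new)  [load 80/120]
  80 → USB stick 10 (new)  [load 80/120]
10 USB sticks opened.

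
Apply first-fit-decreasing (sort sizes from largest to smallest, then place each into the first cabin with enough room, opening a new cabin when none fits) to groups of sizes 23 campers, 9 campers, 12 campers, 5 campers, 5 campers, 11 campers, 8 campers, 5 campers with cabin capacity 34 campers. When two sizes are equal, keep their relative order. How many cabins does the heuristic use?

Sorted descending: 23, 12, 11, 9, 8, 5, 5, 5.
  23 → cabin 1 (new)  [load 23/34]
  12 → cabin 2 (new)  [load 12/34]
  11 → cabin 1  [load 34/34]
  9 → cabin 2  [load 21/34]
  8 → cabin 2  [load 29/34]
  5 → cabin 2  [load 34/34]
  5 → cabin 3 (new)  [load 5/34]
  5 → cabin 3  [load 10/34]
3 cabins opened.

3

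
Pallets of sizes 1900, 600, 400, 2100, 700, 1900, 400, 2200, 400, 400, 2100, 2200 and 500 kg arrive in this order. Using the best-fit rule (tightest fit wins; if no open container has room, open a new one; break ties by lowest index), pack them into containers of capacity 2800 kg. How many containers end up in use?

  1900 → container 1 (new)  [load 1900/2800]
  600 → container 1  [load 2500/2800]
  400 → container 2 (new)  [load 400/2800]
  2100 → container 2  [load 2500/2800]
  700 → container 3 (new)  [load 700/2800]
  1900 → container 3  [load 2600/2800]
  400 → container 4 (new)  [load 400/2800]
  2200 → container 4  [load 2600/2800]
  400 → container 5 (new)  [load 400/2800]
  400 → container 5  [load 800/2800]
  2100 → container 6 (new)  [load 2100/2800]
  2200 → container 7 (new)  [load 2200/2800]
  500 → container 7  [load 2700/2800]
7 containers opened.

7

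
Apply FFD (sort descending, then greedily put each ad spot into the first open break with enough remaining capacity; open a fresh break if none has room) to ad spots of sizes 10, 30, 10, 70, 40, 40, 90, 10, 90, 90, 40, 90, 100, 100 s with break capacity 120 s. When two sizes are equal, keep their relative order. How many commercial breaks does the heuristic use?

Sorted descending: 100, 100, 90, 90, 90, 90, 70, 40, 40, 40, 30, 10, 10, 10.
  100 → break 1 (new)  [load 100/120]
  100 → break 2 (new)  [load 100/120]
  90 → break 3 (new)  [load 90/120]
  90 → break 4 (new)  [load 90/120]
  90 → break 5 (new)  [load 90/120]
  90 → break 6 (new)  [load 90/120]
  70 → break 7 (new)  [load 70/120]
  40 → break 7  [load 110/120]
  40 → break 8 (new)  [load 40/120]
  40 → break 8  [load 80/120]
  30 → break 3  [load 120/120]
  10 → break 1  [load 110/120]
  10 → break 1  [load 120/120]
  10 → break 2  [load 110/120]
8 commercial breaks opened.

8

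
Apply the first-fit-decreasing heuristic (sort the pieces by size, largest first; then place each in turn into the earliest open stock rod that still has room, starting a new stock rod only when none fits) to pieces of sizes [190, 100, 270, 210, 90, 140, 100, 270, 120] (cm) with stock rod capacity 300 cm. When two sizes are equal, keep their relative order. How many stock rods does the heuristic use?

6

Sorted descending: 270, 270, 210, 190, 140, 120, 100, 100, 90.
  270 → stock rod 1 (new)  [load 270/300]
  270 → stock rod 2 (new)  [load 270/300]
  210 → stock rod 3 (new)  [load 210/300]
  190 → stock rod 4 (new)  [load 190/300]
  140 → stock rod 5 (new)  [load 140/300]
  120 → stock rod 5  [load 260/300]
  100 → stock rod 4  [load 290/300]
  100 → stock rod 6 (new)  [load 100/300]
  90 → stock rod 3  [load 300/300]
6 stock rods opened.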